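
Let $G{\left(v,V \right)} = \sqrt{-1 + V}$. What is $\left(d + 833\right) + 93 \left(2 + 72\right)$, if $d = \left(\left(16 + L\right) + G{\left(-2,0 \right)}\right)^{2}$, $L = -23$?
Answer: $7763 - 14 i \approx 7763.0 - 14.0 i$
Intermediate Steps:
$d = \left(-7 + i\right)^{2}$ ($d = \left(\left(16 - 23\right) + \sqrt{-1 + 0}\right)^{2} = \left(-7 + \sqrt{-1}\right)^{2} = \left(-7 + i\right)^{2} \approx 48.0 - 14.0 i$)
$\left(d + 833\right) + 93 \left(2 + 72\right) = \left(\left(-7 + i\right)^{2} + 833\right) + 93 \left(2 + 72\right) = \left(833 + \left(-7 + i\right)^{2}\right) + 93 \cdot 74 = \left(833 + \left(-7 + i\right)^{2}\right) + 6882 = 7715 + \left(-7 + i\right)^{2}$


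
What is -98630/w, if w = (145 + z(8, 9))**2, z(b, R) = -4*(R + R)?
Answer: -98630/5329 ≈ -18.508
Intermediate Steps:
z(b, R) = -8*R
w = 5329 (w = (145 - 8*9)**2 = (145 - 72)**2 = 73**2 = 5329)
-98630/w = -98630/5329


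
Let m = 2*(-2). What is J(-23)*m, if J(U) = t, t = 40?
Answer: -160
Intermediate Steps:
m = -4
J(U) = 40
J(-23)*m = 40*(-4) = -160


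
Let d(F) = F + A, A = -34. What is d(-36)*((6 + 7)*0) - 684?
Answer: -684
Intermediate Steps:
d(F) = -34 + F (d(F) = F - 34 = -34 + F)
d(-36)*((6 + 7)*0) - 684 = (-34 - 36)*((6 + 7)*0) - 684 = -910*0 - 684 = -70*0 - 684 = 0 - 684 = -684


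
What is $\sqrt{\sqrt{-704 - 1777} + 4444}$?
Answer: $\sqrt{4444 + i \sqrt{2481}} \approx 66.664 + 0.3736 i$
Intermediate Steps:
$\sqrt{\sqrt{-704 - 1777} + 4444} = \sqrt{\sqrt{-2481} + 4444} = \sqrt{i \sqrt{2481} + 4444} = \sqrt{4444 + i \sqrt{2481}}$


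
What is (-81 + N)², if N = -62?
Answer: 20449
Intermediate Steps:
(-81 + N)² = (-81 - 62)² = (-143)² = 20449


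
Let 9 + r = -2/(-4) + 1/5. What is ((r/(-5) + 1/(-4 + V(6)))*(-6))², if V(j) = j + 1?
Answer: 89401/625 ≈ 143.04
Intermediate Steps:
r = -83/10 (r = -9 + (-2/(-4) + 1/5) = -9 + (-2*(-¼) + 1*(⅕)) = -9 + (½ + ⅕) = -9 + 7/10 = -83/10 ≈ -8.3000)
V(j) = 1 + j
((r/(-5) + 1/(-4 + V(6)))*(-6))² = ((-83/10/(-5) + 1/(-4 + (1 + 6)))*(-6))² = ((-83/10*(-⅕) + 1/(-4 + 7))*(-6))² = ((83/50 + 1/3)*(-6))² = ((83/50 + ⅓)*(-6))² = ((299/150)*(-6))² = (-299/25)² = 89401/625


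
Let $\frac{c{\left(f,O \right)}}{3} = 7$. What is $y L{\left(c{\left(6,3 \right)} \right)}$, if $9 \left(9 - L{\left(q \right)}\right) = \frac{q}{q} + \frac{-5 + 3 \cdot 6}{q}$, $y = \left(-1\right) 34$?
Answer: $- \frac{56678}{189} \approx -299.88$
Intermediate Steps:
$c{\left(f,O \right)} = 21$ ($c{\left(f,O \right)} = 3 \cdot 7 = 21$)
$y = -34$
$L{\left(q \right)} = \frac{80}{9} - \frac{13}{9 q}$ ($L{\left(q \right)} = 9 - \frac{\frac{q}{q} + \frac{-5 + 3 \cdot 6}{q}}{9} = 9 - \frac{1 + \frac{-5 + 18}{q}}{9} = 9 - \frac{1 + \frac{13}{q}}{9} = 9 - \left(\frac{1}{9} + \frac{13}{9 q}\right) = \frac{80}{9} - \frac{13}{9 q}$)
$y L{\left(c{\left(6,3 \right)} \right)} = - 34 \frac{-13 + 80 \cdot 21}{9 \cdot 21} = - 34 \cdot \frac{1}{9} \cdot \frac{1}{21} \left(-13 + 1680\right) = - 34 \cdot \frac{1}{9} \cdot \frac{1}{21} \cdot 1667 = \left(-34\right) \frac{1667}{189} = - \frac{56678}{189}$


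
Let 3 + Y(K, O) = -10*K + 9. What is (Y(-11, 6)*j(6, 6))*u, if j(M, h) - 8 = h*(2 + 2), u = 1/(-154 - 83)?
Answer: -3712/237 ≈ -15.662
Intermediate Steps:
Y(K, O) = 6 - 10*K (Y(K, O) = -3 + (-10*K + 9) = -3 + (9 - 10*K) = 6 - 10*K)
u = -1/237 (u = 1/(-237) = -1/237 ≈ -0.0042194)
j(M, h) = 8 + 4*h (j(M, h) = 8 + h*(2 + 2) = 8 + h*4 = 8 + 4*h)
(Y(-11, 6)*j(6, 6))*u = ((6 - 10*(-11))*(8 + 4*6))*(-1/237) = ((6 + 110)*(8 + 24))*(-1/237) = (116*32)*(-1/237) = 3712*(-1/237) = -3712/237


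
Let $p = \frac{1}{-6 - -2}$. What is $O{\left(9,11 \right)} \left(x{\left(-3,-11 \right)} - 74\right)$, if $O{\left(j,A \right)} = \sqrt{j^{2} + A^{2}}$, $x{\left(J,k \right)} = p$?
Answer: $- \frac{297 \sqrt{202}}{4} \approx -1055.3$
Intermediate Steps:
$p = - \frac{1}{4}$ ($p = \frac{1}{-6 + 2} = \frac{1}{-4} = - \frac{1}{4} \approx -0.25$)
$x{\left(J,k \right)} = - \frac{1}{4}$
$O{\left(j,A \right)} = \sqrt{A^{2} + j^{2}}$
$O{\left(9,11 \right)} \left(x{\left(-3,-11 \right)} - 74\right) = \sqrt{11^{2} + 9^{2}} \left(- \frac{1}{4} - 74\right) = \sqrt{121 + 81} \left(- \frac{297}{4}\right) = \sqrt{202} \left(- \frac{297}{4}\right) = - \frac{297 \sqrt{202}}{4}$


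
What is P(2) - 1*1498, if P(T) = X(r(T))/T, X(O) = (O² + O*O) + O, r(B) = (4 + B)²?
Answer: -184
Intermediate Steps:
X(O) = O + 2*O² (X(O) = (O² + O²) + O = 2*O² + O = O + 2*O²)
P(T) = (4 + T)²*(1 + 2*(4 + T)²)/T (P(T) = ((4 + T)²*(1 + 2*(4 + T)²))/T = (4 + T)²*(1 + 2*(4 + T)²)/T)
P(2) - 1*1498 = (4 + 2)²*(1 + 2*(4 + 2)²)/2 - 1*1498 = (½)*6²*(1 + 2*6²) - 1498 = (½)*36*(1 + 2*36) - 1498 = (½)*36*(1 + 72) - 1498 = (½)*36*73 - 1498 = 1314 - 1498 = -184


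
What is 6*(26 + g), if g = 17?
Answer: 258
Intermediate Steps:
6*(26 + g) = 6*(26 + 17) = 6*43 = 258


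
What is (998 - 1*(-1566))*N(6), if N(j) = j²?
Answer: 92304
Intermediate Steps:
(998 - 1*(-1566))*N(6) = (998 - 1*(-1566))*6² = (998 + 1566)*36 = 2564*36 = 92304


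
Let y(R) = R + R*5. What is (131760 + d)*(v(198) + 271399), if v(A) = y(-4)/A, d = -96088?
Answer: 319484246536/33 ≈ 9.6813e+9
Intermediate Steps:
y(R) = 6*R (y(R) = R + 5*R = 6*R)
v(A) = -24/A (v(A) = (6*(-4))/A = -24/A)
(131760 + d)*(v(198) + 271399) = (131760 - 96088)*(-24/198 + 271399) = 35672*(-24*1/198 + 271399) = 35672*(-4/33 + 271399) = 35672*(8956163/33) = 319484246536/33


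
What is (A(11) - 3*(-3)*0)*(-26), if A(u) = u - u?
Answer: 0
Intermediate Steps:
A(u) = 0
(A(11) - 3*(-3)*0)*(-26) = (0 - 3*(-3)*0)*(-26) = (0 + 9*0)*(-26) = (0 + 0)*(-26) = 0*(-26) = 0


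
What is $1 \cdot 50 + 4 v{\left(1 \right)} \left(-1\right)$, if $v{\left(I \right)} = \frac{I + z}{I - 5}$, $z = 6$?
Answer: $57$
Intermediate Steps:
$v{\left(I \right)} = \frac{6 + I}{-5 + I}$ ($v{\left(I \right)} = \frac{I + 6}{I - 5} = \frac{6 + I}{-5 + I}$)
$1 \cdot 50 + 4 v{\left(1 \right)} \left(-1\right) = 1 \cdot 50 + 4 \frac{6 + 1}{-5 + 1} \left(-1\right) = 50 + 4 \frac{1}{-4} \cdot 7 \left(-1\right) = 50 + 4 \left(\left(- \frac{1}{4}\right) 7\right) \left(-1\right) = 50 + 4 \left(- \frac{7}{4}\right) \left(-1\right) = 50 - -7 = 50 + 7 = 57$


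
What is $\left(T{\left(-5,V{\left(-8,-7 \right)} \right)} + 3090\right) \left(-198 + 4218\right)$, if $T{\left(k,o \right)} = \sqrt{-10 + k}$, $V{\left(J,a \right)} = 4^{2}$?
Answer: $12421800 + 4020 i \sqrt{15} \approx 1.2422 \cdot 10^{7} + 15569.0 i$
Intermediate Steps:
$V{\left(J,a \right)} = 16$
$\left(T{\left(-5,V{\left(-8,-7 \right)} \right)} + 3090\right) \left(-198 + 4218\right) = \left(\sqrt{-10 - 5} + 3090\right) \left(-198 + 4218\right) = \left(\sqrt{-15} + 3090\right) 4020 = \left(i \sqrt{15} + 3090\right) 4020 = \left(3090 + i \sqrt{15}\right) 4020 = 12421800 + 4020 i \sqrt{15}$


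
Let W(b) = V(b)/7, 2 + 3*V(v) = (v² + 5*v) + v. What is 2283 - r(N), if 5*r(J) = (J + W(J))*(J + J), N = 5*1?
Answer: 47627/21 ≈ 2268.0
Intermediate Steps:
V(v) = -⅔ + 2*v + v²/3 (V(v) = -⅔ + ((v² + 5*v) + v)/3 = -⅔ + (v² + 6*v)/3 = -⅔ + (2*v + v²/3) = -⅔ + 2*v + v²/3)
W(b) = -2/21 + b²/21 + 2*b/7 (W(b) = (-⅔ + 2*b + b²/3)/7 = (-⅔ + 2*b + b²/3)*(⅐) = -2/21 + b²/21 + 2*b/7)
N = 5
r(J) = 2*J*(-2/21 + J²/21 + 9*J/7)/5 (r(J) = ((J + (-2/21 + J²/21 + 2*J/7))*(J + J))/5 = ((-2/21 + J²/21 + 9*J/7)*(2*J))/5 = (2*J*(-2/21 + J²/21 + 9*J/7))/5 = 2*J*(-2/21 + J²/21 + 9*J/7)/5)
2283 - r(N) = 2283 - 2*5*(-2 + 5² + 27*5)/105 = 2283 - 2*5*(-2 + 25 + 135)/105 = 2283 - 2*5*158/105 = 2283 - 1*316/21 = 2283 - 316/21 = 47627/21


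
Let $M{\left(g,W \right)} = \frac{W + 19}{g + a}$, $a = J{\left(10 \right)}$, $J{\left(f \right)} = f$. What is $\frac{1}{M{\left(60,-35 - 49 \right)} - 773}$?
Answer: $- \frac{14}{10835} \approx -0.0012921$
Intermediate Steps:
$a = 10$
$M{\left(g,W \right)} = \frac{19 + W}{10 + g}$ ($M{\left(g,W \right)} = \frac{W + 19}{g + 10} = \frac{19 + W}{10 + g}$)
$\frac{1}{M{\left(60,-35 - 49 \right)} - 773} = \frac{1}{\frac{19 - 84}{10 + 60} - 773} = \frac{1}{\frac{19 - 84}{70} - 773} = \frac{1}{\frac{1}{70} \left(-65\right) - 773} = \frac{1}{- \frac{13}{14} - 773} = \frac{1}{- \frac{10835}{14}} = - \frac{14}{10835}$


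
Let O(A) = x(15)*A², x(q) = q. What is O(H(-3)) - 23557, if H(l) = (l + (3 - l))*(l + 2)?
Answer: -23422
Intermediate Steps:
H(l) = 6 + 3*l (H(l) = 3*(2 + l) = 6 + 3*l)
O(A) = 15*A²
O(H(-3)) - 23557 = 15*(6 + 3*(-3))² - 23557 = 15*(6 - 9)² - 23557 = 15*(-3)² - 23557 = 15*9 - 23557 = 135 - 23557 = -23422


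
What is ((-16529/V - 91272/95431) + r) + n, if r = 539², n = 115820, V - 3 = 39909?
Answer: 1547683476151489/3808842072 ≈ 4.0634e+5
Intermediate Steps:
V = 39912 (V = 3 + 39909 = 39912)
r = 290521
((-16529/V - 91272/95431) + r) + n = ((-16529/39912 - 91272/95431) + 290521) + 115820 = (-5220227063/3808842072 + 290521) + 115820 = 1106543387372449/3808842072 + 115820 = 1547683476151489/3808842072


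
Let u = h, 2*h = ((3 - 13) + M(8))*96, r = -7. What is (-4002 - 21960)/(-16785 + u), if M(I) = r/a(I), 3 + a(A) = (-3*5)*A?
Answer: 1064442/707753 ≈ 1.5040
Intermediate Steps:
a(A) = -3 - 15*A (a(A) = -3 + (-3*5)*A = -3 - 15*A)
M(I) = -7/(-3 - 15*I)
h = -19568/41 (h = (((3 - 13) + 7/(3*(1 + 5*8)))*96)/2 = ((-10 + 7/(3*(1 + 40)))*96)/2 = ((-10 + (7/3)/41)*96)/2 = ((-10 + (7/3)*(1/41))*96)/2 = ((-10 + 7/123)*96)/2 = (-1223/123*96)/2 = (½)*(-39136/41) = -19568/41 ≈ -477.27)
u = -19568/41 ≈ -477.27
(-4002 - 21960)/(-16785 + u) = (-4002 - 21960)/(-16785 - 19568/41) = -25962/(-707753/41) = -25962*(-41/707753) = 1064442/707753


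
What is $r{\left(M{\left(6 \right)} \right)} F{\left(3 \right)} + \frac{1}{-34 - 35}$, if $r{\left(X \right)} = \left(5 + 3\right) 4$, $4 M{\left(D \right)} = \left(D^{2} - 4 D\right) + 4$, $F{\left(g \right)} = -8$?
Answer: $- \frac{17665}{69} \approx -256.01$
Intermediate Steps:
$M{\left(D \right)} = 1 - D + \frac{D^{2}}{4}$ ($M{\left(D \right)} = \frac{\left(D^{2} - 4 D\right) + 4}{4} = \frac{4 + D^{2} - 4 D}{4} = 1 - D + \frac{D^{2}}{4}$)
$r{\left(X \right)} = 32$ ($r{\left(X \right)} = 8 \cdot 4 = 32$)
$r{\left(M{\left(6 \right)} \right)} F{\left(3 \right)} + \frac{1}{-34 - 35} = 32 \left(-8\right) + \frac{1}{-34 - 35} = -256 + \frac{1}{-69} = -256 - \frac{1}{69} = - \frac{17665}{69}$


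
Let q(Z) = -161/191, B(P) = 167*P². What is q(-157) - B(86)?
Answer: -235910373/191 ≈ -1.2351e+6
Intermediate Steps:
q(Z) = -161/191 (q(Z) = -161*1/191 = -161/191)
q(-157) - B(86) = -161/191 - 167*86² = -161/191 - 167*7396 = -161/191 - 1*1235132 = -161/191 - 1235132 = -235910373/191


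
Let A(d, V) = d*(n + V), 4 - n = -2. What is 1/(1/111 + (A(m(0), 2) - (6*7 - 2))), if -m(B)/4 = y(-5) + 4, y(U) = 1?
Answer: -111/22199 ≈ -0.0050002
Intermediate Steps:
n = 6 (n = 4 - 1*(-2) = 4 + 2 = 6)
m(B) = -20 (m(B) = -4*(1 + 4) = -4*5 = -20)
A(d, V) = d*(6 + V)
1/(1/111 + (A(m(0), 2) - (6*7 - 2))) = 1/(1/111 + (-20*(6 + 2) - (6*7 - 2))) = 1/(1/111 + (-20*8 - (42 - 2))) = 1/(1/111 + (-160 - 1*40)) = 1/(1/111 + (-160 - 40)) = 1/(1/111 - 200) = 1/(-22199/111) = -111/22199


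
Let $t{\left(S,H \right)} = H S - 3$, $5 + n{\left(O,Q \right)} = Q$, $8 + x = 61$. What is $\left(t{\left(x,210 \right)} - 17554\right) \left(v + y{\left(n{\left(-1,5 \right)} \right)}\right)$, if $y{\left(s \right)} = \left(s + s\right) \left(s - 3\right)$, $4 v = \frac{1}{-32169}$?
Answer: $\frac{6427}{128676} \approx 0.049947$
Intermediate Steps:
$x = 53$ ($x = -8 + 61 = 53$)
$n{\left(O,Q \right)} = -5 + Q$
$t{\left(S,H \right)} = -3 + H S$
$v = - \frac{1}{128676}$ ($v = \frac{1}{4 \left(-32169\right)} = \frac{1}{4} \left(- \frac{1}{32169}\right) = - \frac{1}{128676} \approx -7.7715 \cdot 10^{-6}$)
$y{\left(s \right)} = 2 s \left(-3 + s\right)$
$\left(t{\left(x,210 \right)} - 17554\right) \left(v + y{\left(n{\left(-1,5 \right)} \right)}\right) = \left(\left(-3 + 210 \cdot 53\right) - 17554\right) \left(- \frac{1}{128676} + 2 \left(-5 + 5\right) \left(-3 + \left(-5 + 5\right)\right)\right) = \left(\left(-3 + 11130\right) - 17554\right) \left(- \frac{1}{128676} + 2 \cdot 0 \left(-3 + 0\right)\right) = \left(11127 - 17554\right) \left(- \frac{1}{128676} + 2 \cdot 0 \left(-3\right)\right) = - 6427 \left(- \frac{1}{128676} + 0\right) = \left(-6427\right) \left(- \frac{1}{128676}\right) = \frac{6427}{128676}$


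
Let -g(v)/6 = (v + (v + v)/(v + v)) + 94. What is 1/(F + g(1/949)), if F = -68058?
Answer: -949/65127978 ≈ -1.4571e-5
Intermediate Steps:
g(v) = -570 - 6*v (g(v) = -6*((v + (v + v)/(v + v)) + 94) = -6*((v + (2*v)/((2*v))) + 94) = -6*((v + (2*v)*(1/(2*v))) + 94) = -6*((v + 1) + 94) = -6*((1 + v) + 94) = -6*(95 + v) = -570 - 6*v)
1/(F + g(1/949)) = 1/(-68058 + (-570 - 6/949)) = 1/(-68058 - 540936/949) = 1/(-65127978/949) = -949/65127978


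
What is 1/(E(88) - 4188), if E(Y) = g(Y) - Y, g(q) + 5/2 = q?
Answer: -2/8381 ≈ -0.00023864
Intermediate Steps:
g(q) = -5/2 + q
E(Y) = -5/2 (E(Y) = (-5/2 + Y) - Y = -5/2)
1/(E(88) - 4188) = 1/(-5/2 - 4188) = 1/(-8381/2) = -2/8381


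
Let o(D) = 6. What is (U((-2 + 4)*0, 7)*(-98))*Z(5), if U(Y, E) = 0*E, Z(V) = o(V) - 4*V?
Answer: 0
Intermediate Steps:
Z(V) = 6 - 4*V
U(Y, E) = 0
(U((-2 + 4)*0, 7)*(-98))*Z(5) = (0*(-98))*(6 - 4*5) = 0*(6 - 20) = 0*(-14) = 0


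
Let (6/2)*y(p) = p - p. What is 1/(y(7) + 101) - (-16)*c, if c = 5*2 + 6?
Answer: 25857/101 ≈ 256.01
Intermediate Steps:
y(p) = 0 (y(p) = (p - p)/3 = (⅓)*0 = 0)
c = 16 (c = 10 + 6 = 16)
1/(y(7) + 101) - (-16)*c = 1/(0 + 101) - (-16)*16 = 1/101 - 16*(-16) = 1/101 + 256 = 25857/101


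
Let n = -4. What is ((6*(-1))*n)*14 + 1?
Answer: 337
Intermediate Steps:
((6*(-1))*n)*14 + 1 = ((6*(-1))*(-4))*14 + 1 = -6*(-4)*14 + 1 = 24*14 + 1 = 336 + 1 = 337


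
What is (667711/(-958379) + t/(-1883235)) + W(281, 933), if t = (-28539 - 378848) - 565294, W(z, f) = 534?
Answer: 321155392045908/601617625355 ≈ 533.82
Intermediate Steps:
t = -972681 (t = -407387 - 565294 = -972681)
(667711/(-958379) + t/(-1883235)) + W(281, 933) = (667711/(-958379) - 972681/(-1883235)) + 534 = (667711*(-1/958379) - 972681*(-1/1883235)) + 534 = (-667711/958379 + 324227/627745) + 534 = -108419893662/601617625355 + 534 = 321155392045908/601617625355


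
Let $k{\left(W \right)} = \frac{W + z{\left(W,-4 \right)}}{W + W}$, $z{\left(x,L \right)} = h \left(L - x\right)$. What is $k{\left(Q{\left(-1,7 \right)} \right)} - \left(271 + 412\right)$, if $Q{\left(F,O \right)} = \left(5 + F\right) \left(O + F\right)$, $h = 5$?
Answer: $- \frac{8225}{12} \approx -685.42$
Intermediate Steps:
$Q{\left(F,O \right)} = \left(5 + F\right) \left(F + O\right)$
$z{\left(x,L \right)} = - 5 x + 5 L$ ($z{\left(x,L \right)} = 5 \left(L - x\right) = - 5 x + 5 L$)
$k{\left(W \right)} = \frac{-20 - 4 W}{2 W}$ ($k{\left(W \right)} = \frac{W - \left(20 + 5 W\right)}{W + W} = \frac{W - \left(20 + 5 W\right)}{2 W} = \left(W - \left(20 + 5 W\right)\right) \frac{1}{2 W} = \left(-20 - 4 W\right) \frac{1}{2 W} = \frac{-20 - 4 W}{2 W}$)
$k{\left(Q{\left(-1,7 \right)} \right)} - \left(271 + 412\right) = \left(-2 - \frac{10}{\left(-1\right)^{2} + 5 \left(-1\right) + 5 \cdot 7 - 7}\right) - \left(271 + 412\right) = \left(-2 - \frac{10}{1 - 5 + 35 - 7}\right) - 683 = \left(-2 - \frac{10}{24}\right) - 683 = \left(-2 - \frac{5}{12}\right) - 683 = - \frac{29}{12} - 683 = - \frac{8225}{12}$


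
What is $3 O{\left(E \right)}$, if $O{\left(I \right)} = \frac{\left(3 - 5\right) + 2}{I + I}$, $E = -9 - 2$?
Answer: $0$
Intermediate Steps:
$E = -11$
$O{\left(I \right)} = 0$ ($O{\left(I \right)} = \frac{-2 + 2}{2 I} = 0 \frac{1}{2 I} = 0$)
$3 O{\left(E \right)} = 3 \cdot 0 = 0$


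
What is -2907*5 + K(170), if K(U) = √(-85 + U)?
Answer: -14535 + √85 ≈ -14526.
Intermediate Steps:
-2907*5 + K(170) = -2907*5 + √(-85 + 170) = -14535 + √85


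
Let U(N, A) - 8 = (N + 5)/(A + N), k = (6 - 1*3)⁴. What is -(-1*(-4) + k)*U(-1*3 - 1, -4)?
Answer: -5355/8 ≈ -669.38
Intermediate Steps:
k = 81 (k = (6 - 3)⁴ = 3⁴ = 81)
U(N, A) = 8 + (5 + N)/(A + N) (U(N, A) = 8 + (N + 5)/(A + N) = 8 + (5 + N)/(A + N))
-(-1*(-4) + k)*U(-1*3 - 1, -4) = -(-1*(-4) + 81)*(5 + 8*(-4) + 9*(-1*3 - 1))/(-4 + (-1*3 - 1)) = -(4 + 81)*(5 - 32 + 9*(-3 - 1))/(-4 + (-3 - 1)) = -85*(5 - 32 + 9*(-4))/(-4 - 4) = -85*(5 - 32 - 36)/(-8) = -85*(-⅛*(-63)) = -85*63/8 = -1*5355/8 = -5355/8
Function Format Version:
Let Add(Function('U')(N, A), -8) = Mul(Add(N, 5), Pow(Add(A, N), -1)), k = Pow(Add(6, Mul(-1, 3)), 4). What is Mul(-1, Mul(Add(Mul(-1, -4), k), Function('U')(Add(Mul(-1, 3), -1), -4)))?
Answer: Rational(-5355, 8) ≈ -669.38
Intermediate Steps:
k = 81 (k = Pow(Add(6, -3), 4) = Pow(3, 4) = 81)
Function('U')(N, A) = Add(8, Mul(Pow(Add(A, N), -1), Add(5, N))) (Function('U')(N, A) = Add(8, Mul(Add(N, 5), Pow(Add(A, N), -1))) = Add(8, Mul(Add(5, N), Pow(Add(A, N), -1))) = Add(8, Mul(Pow(Add(A, N), -1), Add(5, N))))
Mul(-1, Mul(Add(Mul(-1, -4), k), Function('U')(Add(Mul(-1, 3), -1), -4))) = Mul(-1, Mul(Add(Mul(-1, -4), 81), Mul(Pow(Add(-4, Add(Mul(-1, 3), -1)), -1), Add(5, Mul(8, -4), Mul(9, Add(Mul(-1, 3), -1)))))) = Mul(-1, Mul(Add(4, 81), Mul(Pow(Add(-4, Add(-3, -1)), -1), Add(5, -32, Mul(9, Add(-3, -1)))))) = Mul(-1, Mul(85, Mul(Pow(Add(-4, -4), -1), Add(5, -32, Mul(9, -4))))) = Mul(-1, Mul(85, Mul(Pow(-8, -1), Add(5, -32, -36)))) = Mul(-1, Mul(85, Mul(Rational(-1, 8), -63))) = Mul(-1, Mul(85, Rational(63, 8))) = Mul(-1, Rational(5355, 8)) = Rational(-5355, 8)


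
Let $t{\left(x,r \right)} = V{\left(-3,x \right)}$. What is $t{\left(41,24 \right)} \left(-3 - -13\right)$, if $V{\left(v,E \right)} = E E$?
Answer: $16810$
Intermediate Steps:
$V{\left(v,E \right)} = E^{2}$
$t{\left(x,r \right)} = x^{2}$
$t{\left(41,24 \right)} \left(-3 - -13\right) = 41^{2} \left(-3 - -13\right) = 1681 \left(-3 + 13\right) = 1681 \cdot 10 = 16810$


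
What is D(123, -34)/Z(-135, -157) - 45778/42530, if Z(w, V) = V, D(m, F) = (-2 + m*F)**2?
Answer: -372265621413/3338605 ≈ -1.1150e+5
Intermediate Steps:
D(m, F) = (-2 + F*m)**2
D(123, -34)/Z(-135, -157) - 45778/42530 = (-2 - 34*123)**2/(-157) - 45778/42530 = (-2 - 4182)**2*(-1/157) - 45778*1/42530 = (-4184)**2*(-1/157) - 22889/21265 = 17505856*(-1/157) - 22889/21265 = -17505856/157 - 22889/21265 = -372265621413/3338605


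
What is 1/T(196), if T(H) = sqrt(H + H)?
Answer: sqrt(2)/28 ≈ 0.050508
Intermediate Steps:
T(H) = sqrt(2)*sqrt(H) (T(H) = sqrt(2*H) = sqrt(2)*sqrt(H))
1/T(196) = 1/(sqrt(2)*sqrt(196)) = 1/(sqrt(2)*14) = 1/(14*sqrt(2)) = sqrt(2)/28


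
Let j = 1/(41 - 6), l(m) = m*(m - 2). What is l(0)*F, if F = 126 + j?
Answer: 0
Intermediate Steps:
l(m) = m*(-2 + m)
j = 1/35 ≈ 0.028571
F = 4411/35 (F = 126 + 1/35 = 4411/35 ≈ 126.03)
l(0)*F = (0*(-2 + 0))*(4411/35) = (0*(-2))*(4411/35) = 0*(4411/35) = 0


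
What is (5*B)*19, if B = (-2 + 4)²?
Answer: 380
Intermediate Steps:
B = 4 (B = 2² = 4)
(5*B)*19 = (5*4)*19 = 20*19 = 380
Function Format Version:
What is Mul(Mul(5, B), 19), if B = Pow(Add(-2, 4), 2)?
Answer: 380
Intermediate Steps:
B = 4 (B = Pow(2, 2) = 4)
Mul(Mul(5, B), 19) = Mul(Mul(5, 4), 19) = Mul(20, 19) = 380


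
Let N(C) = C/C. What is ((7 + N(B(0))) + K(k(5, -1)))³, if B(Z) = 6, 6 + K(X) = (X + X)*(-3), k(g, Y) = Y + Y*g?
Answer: 54872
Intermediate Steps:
K(X) = -6 - 6*X (K(X) = -6 + (X + X)*(-3) = -6 + (2*X)*(-3) = -6 - 6*X)
N(C) = 1
((7 + N(B(0))) + K(k(5, -1)))³ = ((7 + 1) + (-6 - (-6)*(1 + 5)))³ = (8 + (-6 - (-6)*6))³ = (8 + (-6 - 6*(-6)))³ = (8 + (-6 + 36))³ = (8 + 30)³ = 38³ = 54872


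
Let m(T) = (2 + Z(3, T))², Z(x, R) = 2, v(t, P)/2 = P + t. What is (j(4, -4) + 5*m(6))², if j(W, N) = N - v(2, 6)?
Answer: 3600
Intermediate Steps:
v(t, P) = 2*P + 2*t (v(t, P) = 2*(P + t) = 2*P + 2*t)
j(W, N) = -16 + N (j(W, N) = N - (2*6 + 2*2) = N - (12 + 4) = N - 1*16 = N - 16 = -16 + N)
m(T) = 16 (m(T) = (2 + 2)² = 4² = 16)
(j(4, -4) + 5*m(6))² = ((-16 - 4) + 5*16)² = (-20 + 80)² = 60² = 3600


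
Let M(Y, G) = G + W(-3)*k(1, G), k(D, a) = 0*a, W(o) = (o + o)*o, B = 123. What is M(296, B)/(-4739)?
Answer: -123/4739 ≈ -0.025955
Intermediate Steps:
W(o) = 2*o**2 (W(o) = (2*o)*o = 2*o**2)
k(D, a) = 0
M(Y, G) = G (M(Y, G) = G + (2*(-3)**2)*0 = G + (2*9)*0 = G + 18*0 = G + 0 = G)
M(296, B)/(-4739) = 123/(-4739) = 123*(-1/4739) = -123/4739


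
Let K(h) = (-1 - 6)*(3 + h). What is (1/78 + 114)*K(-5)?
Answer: 62251/39 ≈ 1596.2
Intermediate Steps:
K(h) = -21 - 7*h (K(h) = -7*(3 + h) = -21 - 7*h)
(1/78 + 114)*K(-5) = (1/78 + 114)*(-21 - 7*(-5)) = (1/78 + 114)*(-21 + 35) = (8893/78)*14 = 62251/39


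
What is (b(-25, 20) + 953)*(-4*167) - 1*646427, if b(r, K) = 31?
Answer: -1303739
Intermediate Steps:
(b(-25, 20) + 953)*(-4*167) - 1*646427 = (31 + 953)*(-4*167) - 1*646427 = 984*(-668) - 646427 = -657312 - 646427 = -1303739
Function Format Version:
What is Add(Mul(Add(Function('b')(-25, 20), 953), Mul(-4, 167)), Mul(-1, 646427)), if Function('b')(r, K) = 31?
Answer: -1303739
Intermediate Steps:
Add(Mul(Add(Function('b')(-25, 20), 953), Mul(-4, 167)), Mul(-1, 646427)) = Add(Mul(Add(31, 953), Mul(-4, 167)), Mul(-1, 646427)) = Add(Mul(984, -668), -646427) = Add(-657312, -646427) = -1303739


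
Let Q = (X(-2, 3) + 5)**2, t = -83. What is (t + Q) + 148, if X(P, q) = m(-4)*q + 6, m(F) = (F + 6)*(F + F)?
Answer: 1434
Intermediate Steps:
m(F) = 2*F*(6 + F) (m(F) = (6 + F)*(2*F) = 2*F*(6 + F))
X(P, q) = 6 - 16*q (X(P, q) = (2*(-4)*(6 - 4))*q + 6 = (2*(-4)*2)*q + 6 = -16*q + 6 = 6 - 16*q)
Q = 1369 (Q = ((6 - 16*3) + 5)**2 = ((6 - 48) + 5)**2 = (-42 + 5)**2 = (-37)**2 = 1369)
(t + Q) + 148 = (-83 + 1369) + 148 = 1286 + 148 = 1434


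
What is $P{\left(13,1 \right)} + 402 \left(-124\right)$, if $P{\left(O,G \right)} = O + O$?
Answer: $-49822$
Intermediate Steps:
$P{\left(O,G \right)} = 2 O$
$P{\left(13,1 \right)} + 402 \left(-124\right) = 2 \cdot 13 + 402 \left(-124\right) = 26 - 49848 = -49822$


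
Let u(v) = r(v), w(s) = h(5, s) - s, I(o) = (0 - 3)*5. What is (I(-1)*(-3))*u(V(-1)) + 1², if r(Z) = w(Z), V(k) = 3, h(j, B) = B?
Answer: 1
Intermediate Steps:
I(o) = -15 (I(o) = -3*5 = -15)
w(s) = 0 (w(s) = s - s = 0)
r(Z) = 0
u(v) = 0
(I(-1)*(-3))*u(V(-1)) + 1² = -15*(-3)*0 + 1² = 45*0 + 1 = 0 + 1 = 1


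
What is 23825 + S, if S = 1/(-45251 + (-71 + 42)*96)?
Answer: 1144433874/48035 ≈ 23825.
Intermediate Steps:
S = -1/48035 (S = 1/(-45251 - 29*96) = 1/(-45251 - 2784) = 1/(-48035) = -1/48035 ≈ -2.0818e-5)
23825 + S = 23825 - 1/48035 = 1144433874/48035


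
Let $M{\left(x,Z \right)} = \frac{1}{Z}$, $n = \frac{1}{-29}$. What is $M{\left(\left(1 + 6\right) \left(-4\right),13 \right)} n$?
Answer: $- \frac{1}{377} \approx -0.0026525$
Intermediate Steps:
$n = - \frac{1}{29} \approx -0.034483$
$M{\left(\left(1 + 6\right) \left(-4\right),13 \right)} n = \frac{1}{13} \left(- \frac{1}{29}\right) = - \frac{1}{377}$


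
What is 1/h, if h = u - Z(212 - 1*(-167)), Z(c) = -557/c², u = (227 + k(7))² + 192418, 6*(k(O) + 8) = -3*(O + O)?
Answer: 143641/34094915599 ≈ 4.2130e-6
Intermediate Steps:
k(O) = -8 - O (k(O) = -8 + (-3*(O + O))/6 = -8 + (-6*O)/6 = -8 - O)
u = 237362 (u = (227 + (-8 - 1*7))² + 192418 = (227 + (-8 - 7))² + 192418 = (227 - 15)² + 192418 = 212² + 192418 = 44944 + 192418 = 237362)
Z(c) = -557/c²
h = 34094915599/143641 (h = 237362 - (-557)/(212 - 1*(-167))² = 237362 - (-557)/(212 + 167)² = 237362 - (-557)/379² = 237362 - (-557)/143641 = 237362 - 1*(-557/143641) = 237362 + 557/143641 = 34094915599/143641 ≈ 2.3736e+5)
1/h = 1/(34094915599/143641) = 143641/34094915599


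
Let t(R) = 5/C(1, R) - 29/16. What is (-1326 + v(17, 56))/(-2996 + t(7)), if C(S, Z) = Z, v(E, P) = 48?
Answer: 143136/335675 ≈ 0.42641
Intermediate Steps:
t(R) = -29/16 + 5/R (t(R) = 5/R - 29/16 = -29/16 + 5/R)
(-1326 + v(17, 56))/(-2996 + t(7)) = (-1326 + 48)/(-2996 + (-29/16 + 5/7)) = -1278/(-2996 + (-29/16 + 5*(⅐))) = -1278/(-2996 + (-29/16 + 5/7)) = -1278/(-2996 - 123/112) = -1278/(-335675/112) = -1278*(-112/335675) = 143136/335675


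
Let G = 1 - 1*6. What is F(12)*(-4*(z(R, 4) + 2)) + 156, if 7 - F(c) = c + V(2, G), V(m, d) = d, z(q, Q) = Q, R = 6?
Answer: 156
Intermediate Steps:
G = -5 (G = 1 - 6 = -5)
F(c) = 12 - c (F(c) = 7 - (c - 5) = 7 - (-5 + c) = 7 + (5 - c) = 12 - c)
F(12)*(-4*(z(R, 4) + 2)) + 156 = (12 - 1*12)*(-4*(4 + 2)) + 156 = (12 - 12)*(-4*6) + 156 = 0*(-24) + 156 = 0 + 156 = 156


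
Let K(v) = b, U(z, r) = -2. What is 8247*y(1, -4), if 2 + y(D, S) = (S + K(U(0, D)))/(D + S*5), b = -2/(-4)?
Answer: -569043/38 ≈ -14975.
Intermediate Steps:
b = ½ (b = -2*(-¼) = ½ ≈ 0.50000)
K(v) = ½
y(D, S) = -2 + (½ + S)/(D + 5*S) (y(D, S) = -2 + (S + ½)/(D + S*5) = -2 + (½ + S)/(D + 5*S))
8247*y(1, -4) = 8247*((1 - 18*(-4) - 4*1)/(2*(1 + 5*(-4)))) = 8247*((1 + 72 - 4)/(2*(1 - 20))) = 8247*((½)*69/(-19)) = 8247*((½)*(-1/19)*69) = 8247*(-69/38) = -569043/38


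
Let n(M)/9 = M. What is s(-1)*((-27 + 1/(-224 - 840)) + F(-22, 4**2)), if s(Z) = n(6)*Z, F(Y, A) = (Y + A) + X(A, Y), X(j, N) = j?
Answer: 488403/532 ≈ 918.05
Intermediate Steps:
n(M) = 9*M
F(Y, A) = Y + 2*A (F(Y, A) = (Y + A) + A = (A + Y) + A = Y + 2*A)
s(Z) = 54*Z (s(Z) = (9*6)*Z = 54*Z)
s(-1)*((-27 + 1/(-224 - 840)) + F(-22, 4**2)) = (54*(-1))*((-27 + 1/(-224 - 840)) + (-22 + 2*4**2)) = -54*((-27 + 1/(-1064)) + (-22 + 2*16)) = -54*((-27 - 1/1064) + (-22 + 32)) = -54*(-28729/1064 + 10) = -54*(-18089/1064) = 488403/532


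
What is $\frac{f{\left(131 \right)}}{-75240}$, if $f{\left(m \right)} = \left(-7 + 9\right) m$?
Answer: $- \frac{131}{37620} \approx -0.0034822$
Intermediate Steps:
$f{\left(m \right)} = 2 m$
$\frac{f{\left(131 \right)}}{-75240} = \frac{2 \cdot 131}{-75240} = 262 \left(- \frac{1}{75240}\right) = - \frac{131}{37620}$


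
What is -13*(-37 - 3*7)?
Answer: 754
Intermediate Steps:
-13*(-37 - 3*7) = -13*(-37 - 21) = -13*(-58) = 754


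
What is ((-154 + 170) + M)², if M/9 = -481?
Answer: 18601969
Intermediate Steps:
M = -4329 (M = 9*(-481) = -4329)
((-154 + 170) + M)² = ((-154 + 170) - 4329)² = (16 - 4329)² = (-4313)² = 18601969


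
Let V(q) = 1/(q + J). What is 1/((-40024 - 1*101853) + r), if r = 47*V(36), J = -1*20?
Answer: -16/2269985 ≈ -7.0485e-6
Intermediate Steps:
J = -20
V(q) = 1/(-20 + q) (V(q) = 1/(q - 20) = 1/(-20 + q))
r = 47/16 (r = 47/(-20 + 36) = 47/16 ≈ 2.9375)
1/((-40024 - 1*101853) + r) = 1/((-40024 - 1*101853) + 47/16) = 1/((-40024 - 101853) + 47/16) = 1/(-141877 + 47/16) = 1/(-2269985/16) = -16/2269985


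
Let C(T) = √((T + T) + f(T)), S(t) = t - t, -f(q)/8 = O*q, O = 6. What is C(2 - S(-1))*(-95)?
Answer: -190*I*√23 ≈ -911.21*I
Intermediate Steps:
f(q) = -48*q
S(t) = 0
C(T) = √46*√(-T) (C(T) = √((T + T) - 48*T) = √(2*T - 48*T) = √(-46*T) = √46*√(-T))
C(2 - S(-1))*(-95) = (√46*√(-(2 - 1*0)))*(-95) = (√46*√(-(2 + 0)))*(-95) = (√46*√(-1*2))*(-95) = (√46*√(-2))*(-95) = (√46*(I*√2))*(-95) = (2*I*√23)*(-95) = -190*I*√23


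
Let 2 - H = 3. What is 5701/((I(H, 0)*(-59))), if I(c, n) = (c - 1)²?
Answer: -5701/236 ≈ -24.157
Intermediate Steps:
H = -1 (H = 2 - 1*3 = 2 - 3 = -1)
I(c, n) = (-1 + c)²
5701/((I(H, 0)*(-59))) = 5701/(((-1 - 1)²*(-59))) = 5701/(((-2)²*(-59))) = 5701/((4*(-59))) = 5701/(-236) = 5701*(-1/236) = -5701/236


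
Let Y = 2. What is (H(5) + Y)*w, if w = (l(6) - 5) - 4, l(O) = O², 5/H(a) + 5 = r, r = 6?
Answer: 189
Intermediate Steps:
H(a) = 5 (H(a) = 5/(-5 + 6) = 5/1 = 5*1 = 5)
w = 27 (w = (6² - 5) - 4 = (36 - 5) - 4 = 31 - 4 = 27)
(H(5) + Y)*w = (5 + 2)*27 = 7*27 = 189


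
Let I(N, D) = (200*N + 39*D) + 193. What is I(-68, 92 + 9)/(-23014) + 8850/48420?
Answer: 11035241/18572298 ≈ 0.59418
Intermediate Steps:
I(N, D) = 193 + 39*D + 200*N (I(N, D) = (39*D + 200*N) + 193 = 193 + 39*D + 200*N)
I(-68, 92 + 9)/(-23014) + 8850/48420 = (193 + 39*(92 + 9) + 200*(-68))/(-23014) + 8850/48420 = (193 + 39*101 - 13600)*(-1/23014) + 8850*(1/48420) = (193 + 3939 - 13600)*(-1/23014) + 295/1614 = -9468*(-1/23014) + 295/1614 = 4734/11507 + 295/1614 = 11035241/18572298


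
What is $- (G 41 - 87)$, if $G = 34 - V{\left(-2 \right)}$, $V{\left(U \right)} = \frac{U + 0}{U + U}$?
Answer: $- \frac{2573}{2} \approx -1286.5$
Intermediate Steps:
$V{\left(U \right)} = \frac{1}{2}$ ($V{\left(U \right)} = \frac{U}{2 U} = U \frac{1}{2 U} = \frac{1}{2}$)
$G = \frac{67}{2}$ ($G = 34 - \frac{1}{2} = \frac{67}{2} \approx 33.5$)
$- (G 41 - 87) = - (\frac{67}{2} \cdot 41 - 87) = - (\frac{2747}{2} - 87) = \left(-1\right) \frac{2573}{2} = - \frac{2573}{2}$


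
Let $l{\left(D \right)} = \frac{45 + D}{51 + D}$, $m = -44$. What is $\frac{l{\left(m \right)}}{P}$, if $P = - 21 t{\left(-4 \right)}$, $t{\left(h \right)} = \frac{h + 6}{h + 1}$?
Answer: $\frac{1}{98} \approx 0.010204$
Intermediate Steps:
$t{\left(h \right)} = \frac{6 + h}{1 + h}$
$P = 14$ ($P = - 21 \frac{6 - 4}{1 - 4} = - 21 \frac{1}{-3} \cdot 2 = - 21 \left(\left(- \frac{1}{3}\right) 2\right) = \left(-21\right) \left(- \frac{2}{3}\right) = 14$)
$l{\left(D \right)} = \frac{45 + D}{51 + D}$
$\frac{l{\left(m \right)}}{P} = \frac{\frac{1}{51 - 44} \left(45 - 44\right)}{14} = \frac{1}{7} \cdot 1 \cdot \frac{1}{14} = \frac{1}{7} \cdot \frac{1}{14} = \frac{1}{98}$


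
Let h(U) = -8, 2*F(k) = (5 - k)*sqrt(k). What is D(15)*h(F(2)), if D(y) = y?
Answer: -120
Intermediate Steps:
F(k) = sqrt(k)*(5 - k)/2 (F(k) = ((5 - k)*sqrt(k))/2 = (sqrt(k)*(5 - k))/2 = sqrt(k)*(5 - k)/2)
D(15)*h(F(2)) = 15*(-8) = -120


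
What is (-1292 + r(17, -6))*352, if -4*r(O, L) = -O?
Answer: -453288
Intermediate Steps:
r(O, L) = O/4 (r(O, L) = -(-1)*O/4 = O/4)
(-1292 + r(17, -6))*352 = (-1292 + (1/4)*17)*352 = (-1292 + 17/4)*352 = -5151/4*352 = -453288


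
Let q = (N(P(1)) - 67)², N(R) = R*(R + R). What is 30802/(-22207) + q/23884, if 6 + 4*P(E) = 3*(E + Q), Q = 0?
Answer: -40915670049/33945087232 ≈ -1.2053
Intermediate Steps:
P(E) = -3/2 + 3*E/4 (P(E) = -3/2 + (3*(E + 0))/4 = -3/2 + (3*E)/4 = -3/2 + 3*E/4)
N(R) = 2*R² (N(R) = R*(2*R) = 2*R²)
q = 277729/64 (q = (2*(-3/2 + (¾)*1)² - 67)² = (2*(-3/2 + ¾)² - 67)² = (2*(-¾)² - 67)² = (2*(9/16) - 67)² = (9/8 - 67)² = (-527/8)² = 277729/64 ≈ 4339.5)
30802/(-22207) + q/23884 = 30802/(-22207) + (277729/64)/23884 = 30802*(-1/22207) + (277729/64)*(1/23884) = -30802/22207 + 277729/1528576 = -40915670049/33945087232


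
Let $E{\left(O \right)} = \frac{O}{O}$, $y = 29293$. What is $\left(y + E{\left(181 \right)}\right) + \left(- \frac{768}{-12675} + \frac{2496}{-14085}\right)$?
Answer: $\frac{116216891194}{3967275} \approx 29294.0$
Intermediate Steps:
$E{\left(O \right)} = 1$
$\left(y + E{\left(181 \right)}\right) + \left(- \frac{768}{-12675} + \frac{2496}{-14085}\right) = \left(29293 + 1\right) + \left(- \frac{768}{-12675} + \frac{2496}{-14085}\right) = 29294 + \left(\left(-768\right) \left(- \frac{1}{12675}\right) + 2496 \left(- \frac{1}{14085}\right)\right) = 29294 + \left(\frac{256}{4225} - \frac{832}{4695}\right) = 29294 - \frac{462656}{3967275} = \frac{116216891194}{3967275}$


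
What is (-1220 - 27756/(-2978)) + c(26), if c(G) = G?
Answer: -1763988/1489 ≈ -1184.7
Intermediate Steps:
(-1220 - 27756/(-2978)) + c(26) = (-1220 - 27756/(-2978)) + 26 = (-1220 - 27756*(-1/2978)) + 26 = (-1220 + 13878/1489) + 26 = -1802702/1489 + 26 = -1763988/1489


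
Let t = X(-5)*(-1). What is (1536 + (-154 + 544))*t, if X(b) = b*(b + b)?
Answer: -96300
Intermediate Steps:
X(b) = 2*b² (X(b) = b*(2*b) = 2*b²)
t = -50 (t = (2*(-5)²)*(-1) = (2*25)*(-1) = 50*(-1) = -50)
(1536 + (-154 + 544))*t = (1536 + (-154 + 544))*(-50) = (1536 + 390)*(-50) = 1926*(-50) = -96300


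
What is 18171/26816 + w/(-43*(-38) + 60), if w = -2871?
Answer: -2100321/2064832 ≈ -1.0172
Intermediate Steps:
18171/26816 + w/(-43*(-38) + 60) = 18171/26816 - 2871/(-43*(-38) + 60) = 18171*(1/26816) - 2871/(1634 + 60) = 18171/26816 - 2871/1694 = 18171/26816 - 2871*1/1694 = 18171/26816 - 261/154 = -2100321/2064832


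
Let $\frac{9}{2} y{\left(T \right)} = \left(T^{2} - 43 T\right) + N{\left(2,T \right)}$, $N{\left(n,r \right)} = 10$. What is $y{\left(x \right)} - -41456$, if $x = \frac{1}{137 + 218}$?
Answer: $\frac{47022921572}{1134225} \approx 41458.0$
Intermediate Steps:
$x = \frac{1}{355} \approx 0.0028169$
$y{\left(T \right)} = \frac{20}{9} - \frac{86 T}{9} + \frac{2 T^{2}}{9}$ ($y{\left(T \right)} = \frac{2 \left(\left(T^{2} - 43 T\right) + 10\right)}{9} = \frac{2 \left(10 + T^{2} - 43 T\right)}{9} = \frac{20}{9} - \frac{86 T}{9} + \frac{2 T^{2}}{9}$)
$y{\left(x \right)} - -41456 = \left(\frac{20}{9} - \frac{86}{3195} + \frac{2}{9 \cdot 126025}\right) - -41456 = \left(\frac{20}{9} - \frac{86}{3195} + \frac{2}{9} \cdot \frac{1}{126025}\right) + 41456 = \left(\frac{20}{9} - \frac{86}{3195} + \frac{2}{1134225}\right) + 41456 = \frac{2489972}{1134225} + 41456 = \frac{47022921572}{1134225}$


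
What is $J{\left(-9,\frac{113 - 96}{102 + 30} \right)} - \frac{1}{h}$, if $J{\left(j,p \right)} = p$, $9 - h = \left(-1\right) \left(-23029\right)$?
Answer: $\frac{24467}{189915} \approx 0.12883$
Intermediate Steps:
$h = -23020$ ($h = 9 - \left(-1\right) \left(-23029\right) = 9 - 23029 = -23020$)
$J{\left(-9,\frac{113 - 96}{102 + 30} \right)} - \frac{1}{h} = \frac{113 - 96}{102 + 30} - \frac{1}{-23020} = \frac{17}{132} - - \frac{1}{23020} = 17 \cdot \frac{1}{132} + \frac{1}{23020} = \frac{17}{132} + \frac{1}{23020} = \frac{24467}{189915}$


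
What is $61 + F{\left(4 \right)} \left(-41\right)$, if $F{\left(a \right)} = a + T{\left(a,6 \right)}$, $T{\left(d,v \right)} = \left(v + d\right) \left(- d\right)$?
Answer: $1537$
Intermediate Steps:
$T{\left(d,v \right)} = - d \left(d + v\right)$ ($T{\left(d,v \right)} = \left(d + v\right) \left(- d\right) = - d \left(d + v\right)$)
$F{\left(a \right)} = a - a \left(6 + a\right)$ ($F{\left(a \right)} = a - a \left(a + 6\right) = a - a \left(6 + a\right)$)
$61 + F{\left(4 \right)} \left(-41\right) = 61 + 4 \left(-5 - 4\right) \left(-41\right) = 61 + 4 \left(-9\right) \left(-41\right) = 61 - -1476 = 61 + 1476 = 1537$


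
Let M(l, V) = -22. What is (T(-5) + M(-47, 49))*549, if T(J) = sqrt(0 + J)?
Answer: -12078 + 549*I*sqrt(5) ≈ -12078.0 + 1227.6*I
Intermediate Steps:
T(J) = sqrt(J)
(T(-5) + M(-47, 49))*549 = (sqrt(-5) - 22)*549 = (I*sqrt(5) - 22)*549 = (-22 + I*sqrt(5))*549 = -12078 + 549*I*sqrt(5)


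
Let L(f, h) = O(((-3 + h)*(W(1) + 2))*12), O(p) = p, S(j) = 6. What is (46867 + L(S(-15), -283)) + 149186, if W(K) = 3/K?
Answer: 178893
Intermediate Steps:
L(f, h) = -180 + 60*h (L(f, h) = ((-3 + h)*(3/1 + 2))*12 = ((-3 + h)*(3*1 + 2))*12 = ((-3 + h)*(3 + 2))*12 = ((-3 + h)*5)*12 = (-15 + 5*h)*12 = -180 + 60*h)
(46867 + L(S(-15), -283)) + 149186 = (46867 + (-180 + 60*(-283))) + 149186 = (46867 + (-180 - 16980)) + 149186 = (46867 - 17160) + 149186 = 29707 + 149186 = 178893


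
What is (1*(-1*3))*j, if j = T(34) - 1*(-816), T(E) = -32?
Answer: -2352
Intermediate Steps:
j = 784 (j = -32 - 1*(-816) = -32 + 816 = 784)
(1*(-1*3))*j = (1*(-1*3))*784 = (1*(-3))*784 = -3*784 = -2352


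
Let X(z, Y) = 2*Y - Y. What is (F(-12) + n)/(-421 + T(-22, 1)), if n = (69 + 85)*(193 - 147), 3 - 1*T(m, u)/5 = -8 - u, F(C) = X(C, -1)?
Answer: -7083/361 ≈ -19.620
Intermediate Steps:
X(z, Y) = Y
F(C) = -1
T(m, u) = 55 + 5*u (T(m, u) = 15 - 5*(-8 - u) = 15 + (40 + 5*u) = 55 + 5*u)
n = 7084 (n = 154*46 = 7084)
(F(-12) + n)/(-421 + T(-22, 1)) = (-1 + 7084)/(-421 + (55 + 5*1)) = 7083/(-421 + (55 + 5)) = 7083/(-421 + 60) = 7083/(-361) = 7083*(-1/361) = -7083/361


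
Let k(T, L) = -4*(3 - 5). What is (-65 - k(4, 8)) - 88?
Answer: -161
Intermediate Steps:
k(T, L) = 8 (k(T, L) = -4*(-2) = 8)
(-65 - k(4, 8)) - 88 = (-65 - 1*8) - 88 = (-65 - 8) - 88 = -73 - 88 = -161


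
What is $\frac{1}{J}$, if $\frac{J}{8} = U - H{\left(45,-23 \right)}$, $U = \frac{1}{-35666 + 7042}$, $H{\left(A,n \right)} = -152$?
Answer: $\frac{3578}{4350847} \approx 0.00082237$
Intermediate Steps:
$U = - \frac{1}{28624}$ ($U = \frac{1}{-28624} = - \frac{1}{28624} \approx -3.4936 \cdot 10^{-5}$)
$J = \frac{4350847}{3578}$ ($J = 8 \left(- \frac{1}{28624} - -152\right) = 8 \left(- \frac{1}{28624} + 152\right) = 8 \cdot \frac{4350847}{28624} = \frac{4350847}{3578} \approx 1216.0$)
$\frac{1}{J} = \frac{1}{\frac{4350847}{3578}} = \frac{3578}{4350847}$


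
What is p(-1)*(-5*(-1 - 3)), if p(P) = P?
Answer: -20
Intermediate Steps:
p(-1)*(-5*(-1 - 3)) = -(-5)*(-1 - 3) = -(-5)*(-4) = -1*20 = -20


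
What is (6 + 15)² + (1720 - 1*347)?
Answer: 1814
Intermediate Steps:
(6 + 15)² + (1720 - 1*347) = 21² + (1720 - 347) = 441 + 1373 = 1814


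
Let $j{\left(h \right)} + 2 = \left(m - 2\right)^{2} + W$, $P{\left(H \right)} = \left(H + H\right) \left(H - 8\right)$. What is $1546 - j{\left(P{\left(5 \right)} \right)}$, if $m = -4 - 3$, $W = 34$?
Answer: $1433$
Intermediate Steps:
$P{\left(H \right)} = 2 H \left(-8 + H\right)$
$m = -7$ ($m = -4 - 3 = -7$)
$j{\left(h \right)} = 113$ ($j{\left(h \right)} = -2 + \left(\left(-7 - 2\right)^{2} + 34\right) = -2 + \left(\left(-9\right)^{2} + 34\right) = -2 + \left(81 + 34\right) = -2 + 115 = 113$)
$1546 - j{\left(P{\left(5 \right)} \right)} = 1546 - 113 = 1433$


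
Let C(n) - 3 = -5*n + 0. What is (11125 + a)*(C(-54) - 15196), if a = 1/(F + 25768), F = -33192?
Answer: -1232520401077/7424 ≈ -1.6602e+8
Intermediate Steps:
C(n) = 3 - 5*n (C(n) = 3 + (-5*n + 0) = 3 - 5*n)
a = -1/7424 (a = 1/(-33192 + 25768) = 1/(-7424) = -1/7424 ≈ -0.00013470)
(11125 + a)*(C(-54) - 15196) = (11125 - 1/7424)*((3 - 5*(-54)) - 15196) = 82591999*((3 + 270) - 15196)/7424 = 82591999*(273 - 15196)/7424 = (82591999/7424)*(-14923) = -1232520401077/7424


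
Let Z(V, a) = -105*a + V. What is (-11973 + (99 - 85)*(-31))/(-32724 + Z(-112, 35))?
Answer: 12407/36511 ≈ 0.33982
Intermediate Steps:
Z(V, a) = V - 105*a
(-11973 + (99 - 85)*(-31))/(-32724 + Z(-112, 35)) = (-11973 + (99 - 85)*(-31))/(-32724 + (-112 - 105*35)) = (-11973 + 14*(-31))/(-32724 + (-112 - 3675)) = (-11973 - 434)/(-32724 - 3787) = -12407/(-36511) = -12407*(-1/36511) = 12407/36511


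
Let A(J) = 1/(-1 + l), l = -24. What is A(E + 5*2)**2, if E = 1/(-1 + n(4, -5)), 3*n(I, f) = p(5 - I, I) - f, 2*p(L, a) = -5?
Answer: 1/625 ≈ 0.0016000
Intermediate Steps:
p(L, a) = -5/2 (p(L, a) = (1/2)*(-5) = -5/2)
n(I, f) = -5/6 - f/3 (n(I, f) = (-5/2 - f)/3 = -5/6 - f/3)
E = -6 (E = 1/(-1 + (-5/6 - 1/3*(-5))) = 1/(-1 + (-5/6 + 5/3)) = 1/(-1 + 5/6) = 1/(-1/6) = -6)
A(J) = -1/25 (A(J) = 1/(-1 - 24) = 1/(-25) = -1/25)
A(E + 5*2)**2 = (-1/25)**2 = 1/625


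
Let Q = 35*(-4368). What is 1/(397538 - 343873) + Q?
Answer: -8204305199/53665 ≈ -1.5288e+5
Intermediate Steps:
Q = -152880
1/(397538 - 343873) + Q = 1/(397538 - 343873) - 152880 = 1/53665 - 152880 = -8204305199/53665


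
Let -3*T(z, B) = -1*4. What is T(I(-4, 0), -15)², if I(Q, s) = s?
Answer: 16/9 ≈ 1.7778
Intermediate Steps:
T(z, B) = 4/3 (T(z, B) = -(-1)*4/3 = -⅓*(-4) = 4/3)
T(I(-4, 0), -15)² = (4/3)² = 16/9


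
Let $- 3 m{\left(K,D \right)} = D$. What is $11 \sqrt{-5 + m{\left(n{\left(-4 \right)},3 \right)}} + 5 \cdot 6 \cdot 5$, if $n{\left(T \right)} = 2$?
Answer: $150 + 11 i \sqrt{6} \approx 150.0 + 26.944 i$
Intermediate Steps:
$m{\left(K,D \right)} = - \frac{D}{3}$
$11 \sqrt{-5 + m{\left(n{\left(-4 \right)},3 \right)}} + 5 \cdot 6 \cdot 5 = 11 \sqrt{-5 - 1} + 5 \cdot 6 \cdot 5 = 11 \sqrt{-5 - 1} + 30 \cdot 5 = 11 \sqrt{-6} + 150 = 11 i \sqrt{6} + 150 = 150 + 11 i \sqrt{6}$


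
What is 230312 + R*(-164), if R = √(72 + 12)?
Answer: 230312 - 328*√21 ≈ 2.2881e+5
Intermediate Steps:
R = 2*√21 (R = √84 = 2*√21 ≈ 9.1651)
230312 + R*(-164) = 230312 + (2*√21)*(-164) = 230312 - 328*√21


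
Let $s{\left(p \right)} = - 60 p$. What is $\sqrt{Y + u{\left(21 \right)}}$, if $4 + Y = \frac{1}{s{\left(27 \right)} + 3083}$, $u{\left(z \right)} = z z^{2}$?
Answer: $\frac{4 \sqrt{1238337331}}{1463} \approx 96.213$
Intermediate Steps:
$u{\left(z \right)} = z^{3}$
$Y = - \frac{5851}{1463}$ ($Y = -4 + \frac{1}{\left(-60\right) 27 + 3083} = -4 + \frac{1}{-1620 + 3083} = -4 + \frac{1}{1463} = - \frac{5851}{1463} \approx -3.9993$)
$\sqrt{Y + u{\left(21 \right)}} = \sqrt{- \frac{5851}{1463} + 21^{3}} = \sqrt{- \frac{5851}{1463} + 9261} = \sqrt{\frac{13542992}{1463}} = \frac{4 \sqrt{1238337331}}{1463}$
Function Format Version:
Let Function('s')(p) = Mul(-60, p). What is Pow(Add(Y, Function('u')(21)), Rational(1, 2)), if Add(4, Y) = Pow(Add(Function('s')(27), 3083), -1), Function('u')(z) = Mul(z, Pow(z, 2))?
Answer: Mul(Rational(4, 1463), Pow(1238337331, Rational(1, 2))) ≈ 96.213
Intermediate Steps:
Function('u')(z) = Pow(z, 3)
Y = Rational(-5851, 1463) (Y = Add(-4, Pow(Add(Mul(-60, 27), 3083), -1)) = Add(-4, Pow(Add(-1620, 3083), -1)) = Add(-4, Pow(1463, -1)) = Add(-4, Rational(1, 1463)) = Rational(-5851, 1463) ≈ -3.9993)
Pow(Add(Y, Function('u')(21)), Rational(1, 2)) = Pow(Add(Rational(-5851, 1463), Pow(21, 3)), Rational(1, 2)) = Pow(Add(Rational(-5851, 1463), 9261), Rational(1, 2)) = Pow(Rational(13542992, 1463), Rational(1, 2)) = Mul(Rational(4, 1463), Pow(1238337331, Rational(1, 2)))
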